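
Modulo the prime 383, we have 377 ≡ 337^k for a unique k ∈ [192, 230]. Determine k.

Compute 337^192 mod 383 = 46, then multiply by 337 repeatedly:
  337^192=46  337^193=182  337^194=54  337^195=197  337^196=130
  337^197=148  337^198=86  337^199=257  337^200=51  337^201=335
  337^202=293  337^203=310  337^204=294  337^205=264  337^206=112
  337^207=210  337^208=298  337^209=80  337^210=150  337^211=377
Found 377 at exponent 211.

211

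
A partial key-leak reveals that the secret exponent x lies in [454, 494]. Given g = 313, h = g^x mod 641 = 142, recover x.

Compute 313^454 mod 641 = 204, then multiply by 313 repeatedly:
  313^454=204  313^455=393  313^456=578  313^457=152  313^458=142
Found 142 at exponent 458.

458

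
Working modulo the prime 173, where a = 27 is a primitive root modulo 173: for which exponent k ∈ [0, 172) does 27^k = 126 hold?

142

Baby-step giant-step with m = ceil(sqrt(172)) = 14.
Baby table (27^j mod 173 for j=0..13):
  0:1  1:27  2:37  3:134  4:158  5:114  6:137  7:66
  8:52  9:20  10:21  11:48  12:85  13:46
Giant step factor: 27^(-14) ≡ 67 (mod 173).
Scan 126·67^i mod 173 for i = 0, 1, …:
  i=0: 126   i=1: 138   i=2: 77   i=3: 142
  i=4: 172   i=5: 106   i=6: 9   i=7: 84
  i=8: 92   i=9: 109   i=10: 37
Match at i=10, j=2: k = 10·14 + 2 = 142.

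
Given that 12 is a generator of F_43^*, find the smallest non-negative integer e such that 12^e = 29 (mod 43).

Successive powers of 12 modulo 43:
  12^0=1  12^1=12  12^2=15  12^3=8  12^4=10  12^5=34
  12^6=21  12^7=37  12^8=14  12^9=39  12^10=38  12^11=26
  12^12=11  12^13=3  12^14=36  12^15=2  12^16=24  12^17=30
  12^18=16  12^19=20  12^20=25  12^21=42  12^22=31  12^23=28
  12^24=35  12^25=33  12^26=9  12^27=22  12^28=6  12^29=29
So 12^29 ≡ 29 (mod 43), giving e = 29.

29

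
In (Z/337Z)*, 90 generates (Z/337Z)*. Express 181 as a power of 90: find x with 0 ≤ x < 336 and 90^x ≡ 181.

Baby-step giant-step with m = ceil(sqrt(336)) = 19.
Baby table (90^j mod 337 for j=0..18):
  0:1  1:90  2:12  3:69  4:144  5:154  6:43  7:163
  8:179  9:271  10:126  11:219  12:164  13:269  14:283  15:195
  16:26  17:318  18:312
Giant step factor: 90^(-19) ≡ 303 (mod 337).
Scan 181·303^i mod 337 for i = 0, 1, …:
  i=0: 181   i=1: 249   i=2: 296   i=3: 46
  i=4: 121   i=5: 267   i=6: 21   i=7: 297
  i=8: 12
Match at i=8, j=2: x = 8·19 + 2 = 154.

154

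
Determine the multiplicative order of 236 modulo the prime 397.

The order of 236 must divide p − 1 = 396 = 2^2 · 3^2 · 11.
Divisors: 1, 2, 3, 4, 6, 9, 11, 12, 18, 22, 33, 36, 44, 66, 99, 132, 198, 396.
Check each in increasing order: 236^1 ≡ 236;  236^2 ≡ 116;  236^3 ≡ 380;  236^4 ≡ 355;  236^6 ≡ 289;  236^9 ≡ 248;  236^11 ≡ 184;  236^12 ≡ 151;  236^18 ≡ 366;  236^22 ≡ 111;  236^33 ≡ 177;  236^36 ≡ 167;  236^44 ≡ 14;  236^66 ≡ 363;  236^99 ≡ 334;  236^132 ≡ 362;  236^198 ≡ 396;  236^396 ≡ 1.
Smallest exponent giving 1 is 396.

396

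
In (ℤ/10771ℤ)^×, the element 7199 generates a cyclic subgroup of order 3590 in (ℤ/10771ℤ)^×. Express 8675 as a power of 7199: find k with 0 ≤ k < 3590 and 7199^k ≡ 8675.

3577

Baby-step giant-step with m = ceil(sqrt(3590)) = 60.
Baby table (7199^j mod 10771 for j=0..59):
  0:1  1:7199  2:6320  3:976  4:3532  5:7308  6:4728  7:512
  8:2206  9:4540  10:4246  11:9627  12:4159  13:8032  14:3640  15:9288
  16:8715  17:8981  18:6677  19:7521  20:8633  21:297  22:5445  23:2886
  24:9826  25:4217  26:5505  27:3986  28:1270  29:8922  30:2005  31:855
  32:4904  33:7329  34:5113  35:3980  36:1160  37:3315  38:6920  39:1205
  40:4140  41:503  42:2041  43:1515  44:6233  45:10152  46:3013  47:8564
  48:9803  49:205  50:168  51:3080  52:6202  53:2403  54:971  55:10621
  56:8021  57:10619  58:4394  59:8750
Giant step factor: 7199^(-60) ≡ 5262 (mod 10771).
Scan 8675·5262^i mod 10771 for i = 0, 1, …:
  i=0: 8675   i=1: 352   i=2: 10383   i=3: 4834
  i=4: 6177   i=5: 7267   i=6: 1904   i=7: 1818
  i=8: 1668   i=9: 9422     …   i=58: 6209
  i=59: 3315
Match at i=59, j=37: k = 59·60 + 37 = 3577.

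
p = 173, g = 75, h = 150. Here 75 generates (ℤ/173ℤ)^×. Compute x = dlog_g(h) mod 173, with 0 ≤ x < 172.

Baby-step giant-step with m = ceil(sqrt(172)) = 14.
Baby table (75^j mod 173 for j=0..13):
  0:1  1:75  2:89  3:101  4:136  5:166  6:167  7:69
  8:158  9:86  10:49  11:42  12:36  13:105
Giant step factor: 75^(-14) ≡ 25 (mod 173).
Scan 150·25^i mod 173 for i = 0, 1, …:
  i=0: 150   i=1: 117   i=2: 157   i=3: 119
  i=4: 34   i=5: 158
Match at i=5, j=8: x = 5·14 + 8 = 78.

78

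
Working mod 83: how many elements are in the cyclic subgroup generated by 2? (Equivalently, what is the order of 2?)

The order of 2 must divide p − 1 = 82 = 2 · 41.
Divisors: 1, 2, 41, 82.
Check each in increasing order: 2^1 ≡ 2;  2^2 ≡ 4;  2^41 ≡ 82;  2^82 ≡ 1.
Smallest exponent giving 1 is 82.

82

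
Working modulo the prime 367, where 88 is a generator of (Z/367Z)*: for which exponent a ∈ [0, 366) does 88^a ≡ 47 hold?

Baby-step giant-step with m = ceil(sqrt(366)) = 20.
Baby table (88^j mod 367 for j=0..19):
  0:1  1:88  2:37  3:320  4:268  5:96  6:7  7:249
  8:259  9:38  10:41  11:305  12:49  13:275  14:345  15:266
  16:287  17:300  18:343  19:90
Giant step factor: 88^(-20) ≡ 112 (mod 367).
Scan 47·112^i mod 367 for i = 0, 1, …:
  i=0: 47   i=1: 126   i=2: 166   i=3: 242
  i=4: 313   i=5: 191   i=6: 106   i=7: 128
  i=8: 23   i=9: 7
Match at i=9, j=6: a = 9·20 + 6 = 186.

186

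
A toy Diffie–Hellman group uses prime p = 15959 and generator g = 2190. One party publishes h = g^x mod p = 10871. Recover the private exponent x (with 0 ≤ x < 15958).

Baby-step giant-step with m = ceil(sqrt(15958)) = 127.
Baby table (2190^j mod 15959 for j=0..126):
  0:1  1:2190  2:8400  3:11232  4:5261  5:15151  6:1929  7:11334
  8:5215  9:10165  10:14504  11:5350  12:2594  13:15415  14:5565  15:10633
  16:2089  17:10636  18:8659  19:3918  20:10437  21:3742  22:8013  23:9529
  24:10097  25:9215  26:8674  27:4850  28:8765  29:12632  30:7133  31:13368
  32:7114  33:3676  34:7104  35:13694  36:2899  37:13087  38:14125  39:5208
  40:10794  41:3581  42:6521  43:13644  44:5112  45:8021  46:11090  47:13461
  48:3317  49:2885  50:14345  51:8238  52:7550  53:976  54:14893  55:11433
  56:14558  57:11897  58:9342  59:15501  60:2397  61:14878  62:10501  63:271
  64:3007  65:10222  66:11662  67:5380  68:4458  69:12071  70:7386  71:8873
  72:9767  73:4670  74:13540  75:778  76:12166  77:7969  78:8923  79:7554
  80:9736  81:616  82:8484  83:3684  84:8665  85:1099  86:12960  87:7298
  88:7661  89:4681  90:5712  91:13383  92:8046  93:2004  94:35  95:12814
  96:6738  97:10104  98:8586  99:3638  100:3679  101:13674  102:6976  103:4677
  104:12911  105:11701  106:10995  107:12878  108:3267  109:5098  110:9279  111:5203
  112:15803  113:9458  114:14197  115:3298  116:9152  117:14335  118:2297  119:3345
  120:369  121:10160  122:3554  123:11227  124:10270  125:5069  126:9605
Giant step factor: 2190^(-127) ≡ 3699 (mod 15959).
Scan 10871·3699^i mod 15959 for i = 0, 1, …:
  i=0: 10871   i=1: 11108   i=2: 10026   i=3: 13417
  i=4: 12952   i=5: 530   i=6: 13472   i=7: 8930
  i=8: 12899   i=9: 11950     …   i=66: 11271
  i=67: 6521
Match at i=67, j=42: x = 67·127 + 42 = 8551.

8551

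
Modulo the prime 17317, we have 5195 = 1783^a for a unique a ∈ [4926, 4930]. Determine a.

4926

Compute 1783^4926 mod 17317 = 5195, then multiply by 1783 repeatedly:
  1783^4926=5195
Found 5195 at exponent 4926.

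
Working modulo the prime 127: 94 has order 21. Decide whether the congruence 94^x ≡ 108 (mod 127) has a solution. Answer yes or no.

⟨94⟩ has order 21; its elements mod 127 are {1, 2, 4, 8, 16, 19, 25, 32, 38, 47, 50, 61, 64, 73, 76, 87, 94, 100, 107, 117, 122}.
108 is not in this set.

no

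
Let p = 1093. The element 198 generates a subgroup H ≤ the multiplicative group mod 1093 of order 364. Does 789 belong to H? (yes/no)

789 ∈ ⟨198⟩ iff 789^364 ≡ 1 (mod 1093), since |⟨198⟩| = 364.
789^364 mod 1093 = 941.
Since 941 ≠ 1, 789 does not lie in the subgroup.

no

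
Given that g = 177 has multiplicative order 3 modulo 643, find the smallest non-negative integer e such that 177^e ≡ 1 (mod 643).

Successive powers of 177 modulo 643:
  177^0=1
So 177^0 ≡ 1 (mod 643), giving e = 0.

0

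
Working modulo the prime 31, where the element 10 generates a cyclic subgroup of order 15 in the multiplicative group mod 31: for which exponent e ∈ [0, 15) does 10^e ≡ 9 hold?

13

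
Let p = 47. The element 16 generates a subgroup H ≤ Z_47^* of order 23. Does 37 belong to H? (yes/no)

37 ∈ ⟨16⟩ iff 37^23 ≡ 1 (mod 47), since |⟨16⟩| = 23.
37^23 mod 47 = 1.
Since 1 = 1, 37 lies in the subgroup.

yes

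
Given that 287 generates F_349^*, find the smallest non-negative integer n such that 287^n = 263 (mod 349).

84

Baby-step giant-step with m = ceil(sqrt(348)) = 19.
Baby table (287^j mod 349 for j=0..18):
  0:1  1:287  2:5  3:39  4:25  5:195  6:125  7:277
  8:276  9:338  10:333  11:294  12:269  13:74  14:298  15:21
  16:94  17:105  18:121
Giant step factor: 287^(-19) ≡ 117 (mod 349).
Scan 263·117^i mod 349 for i = 0, 1, …:
  i=0: 263   i=1: 59   i=2: 272   i=3: 65
  i=4: 276
Match at i=4, j=8: n = 4·19 + 8 = 84.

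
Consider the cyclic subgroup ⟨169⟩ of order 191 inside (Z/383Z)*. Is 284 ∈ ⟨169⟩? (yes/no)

yes

284 ∈ ⟨169⟩ iff 284^191 ≡ 1 (mod 383), since |⟨169⟩| = 191.
284^191 mod 383 = 1.
Since 1 = 1, 284 lies in the subgroup.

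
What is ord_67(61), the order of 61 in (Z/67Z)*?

The order of 61 must divide p − 1 = 66 = 2 · 3 · 11.
Divisors: 1, 2, 3, 6, 11, 22, 33, 66.
Check each in increasing order: 61^1 ≡ 61;  61^2 ≡ 36;  61^3 ≡ 52;  61^6 ≡ 24;  61^11 ≡ 38;  61^22 ≡ 37;  61^33 ≡ 66;  61^66 ≡ 1.
Smallest exponent giving 1 is 66.

66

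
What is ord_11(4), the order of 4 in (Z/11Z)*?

5

The order of 4 must divide p − 1 = 10 = 2 · 5.
Divisors: 1, 2, 5, 10.
Check each in increasing order: 4^1 ≡ 4;  4^2 ≡ 5;  4^5 ≡ 1.
Smallest exponent giving 1 is 5.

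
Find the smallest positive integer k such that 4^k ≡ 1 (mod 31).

5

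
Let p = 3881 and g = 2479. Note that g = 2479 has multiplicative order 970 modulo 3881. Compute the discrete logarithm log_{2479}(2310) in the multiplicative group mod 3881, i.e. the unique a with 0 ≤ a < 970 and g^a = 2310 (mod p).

Baby-step giant-step with m = ceil(sqrt(970)) = 32.
Baby table (2479^j mod 3881 for j=0..31):
  0:1  1:2479  2:1818  3:981  4:2393  5:2079  6:3754  7:3409
  8:1974  9:3486  10:2688  11:3756  12:605  13:1729  14:1567  15:3593
  16:152  17:351  18:785  19:1634  20:2803  21:1647  22:101  23:1995
  24:1211  25:2056  26:1071  27:405  28:2697  29:2781  30:1443  31:2796
Giant step factor: 2479^(-32) ≡ 3092 (mod 3881).
Scan 2310·3092^i mod 3881 for i = 0, 1, …:
  i=0: 2310   i=1: 1480   i=2: 461   i=3: 1085
  i=4: 1636   i=5: 1569   i=6: 98   i=7: 298
  i=8: 1619   i=9: 3339     …   i=18: 3027
  i=19: 2393
Match at i=19, j=4: a = 19·32 + 4 = 612.

612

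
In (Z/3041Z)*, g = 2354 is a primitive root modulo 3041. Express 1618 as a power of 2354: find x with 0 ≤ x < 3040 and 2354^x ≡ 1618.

1237

Baby-step giant-step with m = ceil(sqrt(3040)) = 56.
Baby table (2354^j mod 3041 for j=0..55):
  0:1  1:2354  2:614  3:881  4:2953  5:2677  6:706  7:1538
  8:1662  9:1622  10:1733  11:1501  12:2753  13:191  14:2587  15:1716
  16:1016  17:1438  18:419  19:1042  20:1822  21:1178  22:2661  23:2575
  24:837  25:2771  26:3030  27:1475  28:2369  29:2473  30:968  31:963
  32:1357  33:1328  34:3005  35:404  36:2224  37:1735  38:127  39:940
  40:1953  41:2411  42:988  43:2428  44:1473  45:702  46:1245  47:2247
  48:1139  49:2085  50:2957  51:2970  52:121  53:2021  54:1310  55:166
Giant step factor: 2354^(-56) ≡ 2365 (mod 3041).
Scan 1618·2365^i mod 3041 for i = 0, 1, …:
  i=0: 1618   i=1: 992   i=2: 1469   i=3: 1363
  i=4: 35   i=5: 668   i=6: 1541   i=7: 1347
  i=8: 1728   i=9: 2657     …   i=21: 1638
  i=22: 2677
Match at i=22, j=5: x = 22·56 + 5 = 1237.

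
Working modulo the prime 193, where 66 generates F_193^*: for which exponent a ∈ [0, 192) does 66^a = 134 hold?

Baby-step giant-step with m = ceil(sqrt(192)) = 14.
Baby table (66^j mod 193 for j=0..13):
  0:1  1:66  2:110  3:119  4:134  5:159  6:72  7:120
  8:7  9:76  10:191  11:61  12:166  13:148
Giant step factor: 66^(-14) ≡ 18 (mod 193).
Scan 134·18^i mod 193 for i = 0, 1, …:
  i=0: 134
Match at i=0, j=4: a = 0·14 + 4 = 4.

4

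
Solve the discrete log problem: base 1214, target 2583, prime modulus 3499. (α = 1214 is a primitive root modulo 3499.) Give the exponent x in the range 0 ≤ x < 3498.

407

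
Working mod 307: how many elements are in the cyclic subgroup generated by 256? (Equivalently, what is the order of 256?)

The order of 256 must divide p − 1 = 306 = 2 · 3^2 · 17.
Divisors: 1, 2, 3, 6, 9, 17, 18, 34, 51, 102, 153, 306.
Check each in increasing order: 256^1 ≡ 256;  256^2 ≡ 145;  256^3 ≡ 280;  256^6 ≡ 115;  256^9 ≡ 272;  256^17 ≡ 289;  256^18 ≡ 304;  256^34 ≡ 17;  256^51 ≡ 1.
Smallest exponent giving 1 is 51.

51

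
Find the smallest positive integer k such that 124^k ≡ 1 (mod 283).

282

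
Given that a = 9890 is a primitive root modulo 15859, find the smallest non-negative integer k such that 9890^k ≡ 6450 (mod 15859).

14423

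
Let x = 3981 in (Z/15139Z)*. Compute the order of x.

The order of 3981 must divide p − 1 = 15138 = 2 · 3^2 · 29^2.
Divisors: 1, 2, 3, 6, 9, 18, 29, 58, 87, 174, 261, 522, 841, 1682, 2523, 5046, 7569, 15138.
Check each in increasing order: 3981^1 ≡ 3981;  3981^2 ≡ 12967;  3981^3 ≡ 12776;  3981^6 ≡ 12617;  3981^9 ≡ 9859;  3981^18 ≡ 7501;  3981^29 ≡ 8889;  3981^58 ≡ 3880;  3981^87 ≡ 2678;  3981^174 ≡ 10937;  3981^261 ≡ 10460;  3981^522 ≡ 2047;  3981^841 ≡ 6420;  3981^1682 ≡ 8042;  3981^2523 ≡ 5650;  3981^5046 ≡ 9488;  3981^7569 ≡ 1.
Smallest exponent giving 1 is 7569.

7569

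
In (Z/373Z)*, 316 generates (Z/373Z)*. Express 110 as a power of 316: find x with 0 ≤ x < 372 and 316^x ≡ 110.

349

Baby-step giant-step with m = ceil(sqrt(372)) = 20.
Baby table (316^j mod 373 for j=0..19):
  0:1  1:316  2:265  3:188  4:101  5:211  6:282  7:338
  8:130  9:50  10:134  11:195  12:75  13:201  14:106  15:299
  16:115  17:159  18:262  19:359
Giant step factor: 316^(-20) ≡ 165 (mod 373).
Scan 110·165^i mod 373 for i = 0, 1, …:
  i=0: 110   i=1: 246   i=2: 306   i=3: 135
  i=4: 268   i=5: 206   i=6: 47   i=7: 295
  i=8: 185   i=9: 312     …   i=16: 362
  i=17: 50
Match at i=17, j=9: x = 17·20 + 9 = 349.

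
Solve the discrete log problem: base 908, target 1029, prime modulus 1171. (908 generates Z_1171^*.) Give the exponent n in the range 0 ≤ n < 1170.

440

Baby-step giant-step with m = ceil(sqrt(1170)) = 35.
Baby table (908^j mod 1171 for j=0..34):
  0:1  1:908  2:80  3:38  4:545  5:698  6:273  7:803
  8:762  9:1006  10:68  11:852  12:756  13:242  14:759  15:624
  16:999  17:738  18:292  19:490  20:1111  21:557  22:1055  23:62
  24:88  25:276  26:14  27:1002  28:1120  29:532  30:604  31:404
  32:309  33:703  34:129
Giant step factor: 908^(-35) ≡ 183 (mod 1171).
Scan 1029·183^i mod 1171 for i = 0, 1, …:
  i=0: 1029   i=1: 947   i=2: 1164   i=3: 1061
  i=4: 948   i=5: 176   i=6: 591   i=7: 421
  i=8: 928   i=9: 29   i=10: 623   i=11: 422
  i=12: 1111
Match at i=12, j=20: n = 12·35 + 20 = 440.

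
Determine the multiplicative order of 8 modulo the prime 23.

11

The order of 8 must divide p − 1 = 22 = 2 · 11.
Divisors: 1, 2, 11, 22.
Check each in increasing order: 8^1 ≡ 8;  8^2 ≡ 18;  8^11 ≡ 1.
Smallest exponent giving 1 is 11.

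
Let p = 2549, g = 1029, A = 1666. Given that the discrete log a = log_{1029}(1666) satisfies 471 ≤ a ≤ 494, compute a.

Compute 1029^471 mod 2549 = 1922, then multiply by 1029 repeatedly:
  1029^471=1922  1029^472=2263  1029^473=1390  1029^474=321  1029^475=1488
  1029^476=1752  1029^477=665  1029^478=1153  1029^479=1152  1029^480=123
  1029^481=1666
Found 1666 at exponent 481.

481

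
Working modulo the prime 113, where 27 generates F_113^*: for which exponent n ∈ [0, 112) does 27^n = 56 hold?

52

Baby-step giant-step with m = ceil(sqrt(112)) = 11.
Baby table (27^j mod 113 for j=0..10):
  0:1  1:27  2:51  3:21  4:2  5:54  6:102  7:42
  8:4  9:108  10:91
Giant step factor: 27^(-11) ≡ 74 (mod 113).
Scan 56·74^i mod 113 for i = 0, 1, …:
  i=0: 56   i=1: 76   i=2: 87   i=3: 110
  i=4: 4
Match at i=4, j=8: n = 4·11 + 8 = 52.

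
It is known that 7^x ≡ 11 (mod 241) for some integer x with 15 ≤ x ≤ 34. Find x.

Compute 7^15 mod 241 = 111, then multiply by 7 repeatedly:
  7^15=111  7^16=54  7^17=137  7^18=236  7^19=206
  7^20=237  7^21=213  7^22=45  7^23=74  7^24=36
  7^25=11
Found 11 at exponent 25.

25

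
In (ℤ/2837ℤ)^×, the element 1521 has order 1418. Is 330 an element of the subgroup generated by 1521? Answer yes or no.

yes

330 ∈ ⟨1521⟩ iff 330^1418 ≡ 1 (mod 2837), since |⟨1521⟩| = 1418.
330^1418 mod 2837 = 1.
Since 1 = 1, 330 lies in the subgroup.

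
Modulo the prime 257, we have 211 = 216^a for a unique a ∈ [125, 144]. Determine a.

132

Compute 216^125 mod 257 = 40, then multiply by 216 repeatedly:
  216^125=40  216^126=159  216^127=163  216^128=256  216^129=41
  216^130=118  216^131=45  216^132=211
Found 211 at exponent 132.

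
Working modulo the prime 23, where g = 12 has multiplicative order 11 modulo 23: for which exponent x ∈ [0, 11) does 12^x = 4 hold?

Successive powers of 12 modulo 23:
  12^0=1  12^1=12  12^2=6  12^3=3  12^4=13  12^5=18
  12^6=9  12^7=16  12^8=8  12^9=4
So 12^9 ≡ 4 (mod 23), giving x = 9.

9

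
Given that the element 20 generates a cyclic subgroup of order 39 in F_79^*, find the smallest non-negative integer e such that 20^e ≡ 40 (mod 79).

20

Successive powers of 20 modulo 79:
  20^0=1  20^1=20  20^2=5  20^3=21  20^4=25  20^5=26
  20^6=46  20^7=51  20^8=72  20^9=18  20^10=44  20^11=11
  20^12=62  20^13=55  20^14=73  20^15=38  20^16=49  20^17=32
  20^18=8  20^19=2  20^20=40
So 20^20 ≡ 40 (mod 79), giving e = 20.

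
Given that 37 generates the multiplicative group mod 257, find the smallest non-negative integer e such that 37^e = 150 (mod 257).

141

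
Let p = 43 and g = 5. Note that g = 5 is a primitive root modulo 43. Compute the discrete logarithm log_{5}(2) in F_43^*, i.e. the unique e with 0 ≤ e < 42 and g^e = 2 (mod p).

33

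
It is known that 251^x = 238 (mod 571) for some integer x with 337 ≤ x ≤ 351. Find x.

347

Compute 251^337 mod 571 = 130, then multiply by 251 repeatedly:
  251^337=130  251^338=83  251^339=277  251^340=436  251^341=375
  251^342=481  251^343=250  251^344=511  251^345=357  251^346=531
  251^347=238
Found 238 at exponent 347.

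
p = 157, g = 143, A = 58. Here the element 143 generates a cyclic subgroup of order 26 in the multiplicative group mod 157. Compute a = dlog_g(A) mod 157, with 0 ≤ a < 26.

5

Successive powers of 143 modulo 157:
  143^0=1  143^1=143  143^2=39  143^3=82  143^4=108  143^5=58
So 143^5 ≡ 58 (mod 157), giving a = 5.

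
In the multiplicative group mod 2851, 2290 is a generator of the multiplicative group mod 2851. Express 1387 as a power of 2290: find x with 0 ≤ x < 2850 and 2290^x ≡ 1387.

Baby-step giant-step with m = ceil(sqrt(2850)) = 54.
Baby table (2290^j mod 2851 for j=0..53):
  0:1  1:2290  2:1111  3:1098  4:2689  5:2501  6:2482  7:1737
  8:585  9:2531  10:2758  11:855  12:2164  13:522  14:811  15:1189
  16:105  17:966  18:2615  19:1250  20:96  21:313  22:1169  23:2772
  24:1554  25:612  26:1639  27:1394  28:1991  29:641  30:2476  31:2252
  32:2472  33:1645  34:879  35:104  36:1527  37:1504  38:152  39:258
  40:663  41:1538  42:1035  43:969  44:932  45:1732  46:539  47:2678
  48:119  49:1665  50:1063  51:2367  52:679  53:1115
Giant step factor: 2290^(-54) ≡ 2749 (mod 2851).
Scan 1387·2749^i mod 2851 for i = 0, 1, …:
  i=0: 1387   i=1: 1076   i=2: 1437   i=3: 1678
  i=4: 2755   i=5: 1239   i=6: 1917   i=7: 1185
  i=8: 1723   i=9: 1016     …   i=29: 2221
  i=30: 1538
Match at i=30, j=41: x = 30·54 + 41 = 1661.

1661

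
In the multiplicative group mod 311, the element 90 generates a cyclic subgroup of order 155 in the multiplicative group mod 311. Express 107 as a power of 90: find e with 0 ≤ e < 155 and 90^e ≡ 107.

104

Baby-step giant-step with m = ceil(sqrt(155)) = 13.
Baby table (90^j mod 311 for j=0..12):
  0:1  1:90  2:14  3:16  4:196  5:224  6:256  7:26
  8:163  9:53  10:105  11:120  12:226
Giant step factor: 90^(-13) ≡ 209 (mod 311).
Scan 107·209^i mod 311 for i = 0, 1, …:
  i=0: 107   i=1: 282   i=2: 159   i=3: 265
  i=4: 27   i=5: 45   i=6: 75   i=7: 125
  i=8: 1
Match at i=8, j=0: e = 8·13 + 0 = 104.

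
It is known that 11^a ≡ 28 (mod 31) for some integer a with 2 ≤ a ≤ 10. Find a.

Compute 11^2 mod 31 = 28, then multiply by 11 repeatedly:
  11^2=28
Found 28 at exponent 2.

2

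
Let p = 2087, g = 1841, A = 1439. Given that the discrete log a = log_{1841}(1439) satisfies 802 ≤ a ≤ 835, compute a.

825

Compute 1841^802 mod 2087 = 1198, then multiply by 1841 repeatedly:
  1841^802=1198  1841^803=1646  1841^804=2049  1841^805=1000  1841^806=266
  1841^807=1348  1841^808=225  1841^809=999  1841^810=512  1841^811=1355
  1841^812=590  1841^813=950  1841^814=44  1841^815=1698  1841^816=1779
  1841^817=636  1841^818=69  1841^819=1809  1841^820=1604  1841^821=1946
  1841^822=1294  1841^823=987  1841^824=1377  1841^825=1439
Found 1439 at exponent 825.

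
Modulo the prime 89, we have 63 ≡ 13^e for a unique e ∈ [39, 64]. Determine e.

61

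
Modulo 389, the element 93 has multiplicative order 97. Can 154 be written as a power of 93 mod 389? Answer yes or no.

no

154 ∈ ⟨93⟩ iff 154^97 ≡ 1 (mod 389), since |⟨93⟩| = 97.
154^97 mod 389 = 115.
Since 115 ≠ 1, 154 does not lie in the subgroup.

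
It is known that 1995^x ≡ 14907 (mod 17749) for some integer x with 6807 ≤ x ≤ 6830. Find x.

Compute 1995^6807 mod 17749 = 7748, then multiply by 1995 repeatedly:
  1995^6807=7748  1995^6808=15630  1995^6809=14606  1995^6810=12861  1995^6811=10390
  1995^6812=14967  1995^6813=5347  1995^6814=116  1995^6815=683  1995^6816=13661
  1995^6817=8980  1995^6818=6359  1995^6819=13419  1995^6820=5413  1995^6821=7543
  1995^6822=14882  1995^6823=13262  1995^6824=11680  1995^6825=14912  1995^6826=2116
  1995^6827=14907
Found 14907 at exponent 6827.

6827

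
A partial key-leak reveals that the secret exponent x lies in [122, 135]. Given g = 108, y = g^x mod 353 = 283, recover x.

Compute 108^122 mod 353 = 303, then multiply by 108 repeatedly:
  108^122=303  108^123=248  108^124=309  108^125=190  108^126=46
  108^127=26  108^128=337  108^129=37  108^130=113  108^131=202
  108^132=283
Found 283 at exponent 132.

132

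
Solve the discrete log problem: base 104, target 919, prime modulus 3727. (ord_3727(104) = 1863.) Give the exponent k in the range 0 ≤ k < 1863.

Baby-step giant-step with m = ceil(sqrt(1863)) = 44.
Baby table (104^j mod 3727 for j=0..43):
  0:1  1:104  2:3362  3:3037  4:2780  5:2141  6:2771  7:1205
  8:2329  9:3688  10:3398  11:3054  12:821  13:3390  14:2222  15:14
  16:1456  17:2344  18:1521  19:1650  20:158  21:1524  22:1962  23:2790
  24:3181  25:2848  26:1759  27:313  28:2736  29:1292  30:196  31:1749
  32:3000  33:2659  34:738  35:2212  36:2701  37:1379  38:1790  39:3537
  40:2602  41:2264  42:655  43:1034
Giant step factor: 104^(-44) ≡ 3325 (mod 3727).
Scan 919·3325^i mod 3727 for i = 0, 1, …:
  i=0: 919   i=1: 3262   i=2: 580   i=3: 1641
  i=4: 3724   i=5: 1206   i=6: 3425   i=7: 2140
  i=8: 657   i=9: 503     …   i=26: 544
  i=27: 1205
Match at i=27, j=7: k = 27·44 + 7 = 1195.

1195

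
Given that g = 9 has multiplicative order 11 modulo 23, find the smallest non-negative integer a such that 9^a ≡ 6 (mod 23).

4

Successive powers of 9 modulo 23:
  9^0=1  9^1=9  9^2=12  9^3=16  9^4=6
So 9^4 ≡ 6 (mod 23), giving a = 4.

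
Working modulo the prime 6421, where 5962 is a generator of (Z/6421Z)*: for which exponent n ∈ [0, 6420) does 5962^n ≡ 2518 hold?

5230

Baby-step giant-step with m = ceil(sqrt(6420)) = 81.
Baby table (5962^j mod 6421 for j=0..80):
  0:1  1:5962  2:5209  3:4102  4:4956  5:4651  6:3384  7:626
  8:1611  9:5387  10:5873  11:1113  12:2813  13:5875  14:195  15:389
  16:1237  17:3686  18:3270  19:1584  20:4938  21:71  22:5937  23:3842
  24:2297  25:5142  26:2750  27:2687  28:5920  29:5224  30:3638  31:6039
  32:1971  33:672  34:6181  35:1003  36:1935  37:4354  38:4866  39:1014
  40:3307  41:3864  42:5041  43:4162  44:3100  45:2562  46:5506  47:2620
  48:4568  49:2955  50:4907  51:1458  52:4983  53:5100  54:2765  55:2223
  56:582  57:2544  58:926  59:5173  60:1363  61:3641  62:4662  63:4756
  64:136  65:1786  66:2114  67:5666  68:6232  69:3278  70:4333  71:1663
  72:782  73:638  74:2524  75:3685  76:3729  77:2796  78:836  79:1536
  80:1286
Giant step factor: 5962^(-81) ≡ 5706 (mod 6421).
Scan 2518·5706^i mod 6421 for i = 0, 1, …:
  i=0: 2518   i=1: 3931   i=2: 1733   i=3: 158
  i=4: 2608   i=5: 3791   i=6: 5518   i=7: 3545
  i=8: 1620   i=9: 3901     …   i=63: 4716
  i=64: 5506
Match at i=64, j=46: n = 64·81 + 46 = 5230.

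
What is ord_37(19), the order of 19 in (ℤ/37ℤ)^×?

36

The order of 19 must divide p − 1 = 36 = 2^2 · 3^2.
Divisors: 1, 2, 3, 4, 6, 9, 12, 18, 36.
Check each in increasing order: 19^1 ≡ 19;  19^2 ≡ 28;  19^3 ≡ 14;  19^4 ≡ 7;  19^6 ≡ 11;  19^9 ≡ 6;  19^12 ≡ 10;  19^18 ≡ 36;  19^36 ≡ 1.
Smallest exponent giving 1 is 36.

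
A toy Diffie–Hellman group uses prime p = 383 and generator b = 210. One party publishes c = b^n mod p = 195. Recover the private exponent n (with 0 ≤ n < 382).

380

Baby-step giant-step with m = ceil(sqrt(382)) = 20.
Baby table (210^j mod 383 for j=0..19):
  0:1  1:210  2:55  3:60  4:344  5:236  6:153  7:341
  8:372  9:371  10:161  11:106  12:46  13:85  14:232  15:79
  16:121  17:132  18:144  19:366
Giant step factor: 210^(-20) ≡ 137 (mod 383).
Scan 195·137^i mod 383 for i = 0, 1, …:
  i=0: 195   i=1: 288   i=2: 7   i=3: 193
  i=4: 14   i=5: 3   i=6: 28   i=7: 6
  i=8: 56   i=9: 12     …   i=18: 260
  i=19: 1
Match at i=19, j=0: n = 19·20 + 0 = 380.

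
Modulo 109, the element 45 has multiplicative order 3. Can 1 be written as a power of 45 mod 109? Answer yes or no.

yes

1 ∈ ⟨45⟩ iff 1^3 ≡ 1 (mod 109), since |⟨45⟩| = 3.
1^3 mod 109 = 1.
Since 1 = 1, 1 lies in the subgroup.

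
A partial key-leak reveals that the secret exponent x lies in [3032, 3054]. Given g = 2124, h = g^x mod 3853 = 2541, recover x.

Compute 2124^3032 mod 3853 = 2510, then multiply by 2124 repeatedly:
  2124^3032=2510  2124^3033=2541
Found 2541 at exponent 3033.

3033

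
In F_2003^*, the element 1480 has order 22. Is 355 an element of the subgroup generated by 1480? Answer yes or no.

355 ∈ ⟨1480⟩ iff 355^22 ≡ 1 (mod 2003), since |⟨1480⟩| = 22.
355^22 mod 2003 = 53.
Since 53 ≠ 1, 355 does not lie in the subgroup.

no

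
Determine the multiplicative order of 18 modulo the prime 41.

5

The order of 18 must divide p − 1 = 40 = 2^3 · 5.
Divisors: 1, 2, 4, 5, 8, 10, 20, 40.
Check each in increasing order: 18^1 ≡ 18;  18^2 ≡ 37;  18^4 ≡ 16;  18^5 ≡ 1.
Smallest exponent giving 1 is 5.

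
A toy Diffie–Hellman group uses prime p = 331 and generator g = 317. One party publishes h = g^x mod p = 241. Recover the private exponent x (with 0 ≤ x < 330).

Baby-step giant-step with m = ceil(sqrt(330)) = 19.
Baby table (317^j mod 331 for j=0..18):
  0:1  1:317  2:196  3:235  4:20  5:51  6:279  7:66
  8:69  9:27  10:284  11:327  12:56  13:209  14:53  15:251
  16:127  17:208  18:67
Giant step factor: 317^(-19) ≡ 325 (mod 331).
Scan 241·325^i mod 331 for i = 0, 1, …:
  i=0: 241   i=1: 209
Match at i=1, j=13: x = 1·19 + 13 = 32.

32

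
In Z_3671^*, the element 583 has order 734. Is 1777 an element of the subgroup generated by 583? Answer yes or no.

yes

1777 ∈ ⟨583⟩ iff 1777^734 ≡ 1 (mod 3671), since |⟨583⟩| = 734.
1777^734 mod 3671 = 1.
Since 1 = 1, 1777 lies in the subgroup.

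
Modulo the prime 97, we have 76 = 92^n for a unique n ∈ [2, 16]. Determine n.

Compute 92^2 mod 97 = 25, then multiply by 92 repeatedly:
  92^2=25  92^3=69  92^4=43  92^5=76
Found 76 at exponent 5.

5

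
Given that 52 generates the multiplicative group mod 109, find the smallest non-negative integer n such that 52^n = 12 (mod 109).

Baby-step giant-step with m = ceil(sqrt(108)) = 11.
Baby table (52^j mod 109 for j=0..10):
  0:1  1:52  2:88  3:107  4:5  5:42  6:4  7:99
  8:25  9:101  10:20
Giant step factor: 52^(-11) ≡ 85 (mod 109).
Scan 12·85^i mod 109 for i = 0, 1, …:
  i=0: 12   i=1: 39   i=2: 45   i=3: 10
  i=4: 87   i=5: 92   i=6: 81   i=7: 18
  i=8: 4
Match at i=8, j=6: n = 8·11 + 6 = 94.

94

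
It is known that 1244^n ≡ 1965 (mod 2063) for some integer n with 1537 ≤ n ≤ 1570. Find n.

Compute 1244^1537 mod 2063 = 1493, then multiply by 1244 repeatedly:
  1244^1537=1493  1244^1538=592  1244^1539=2020  1244^1540=146  1244^1541=80
  1244^1542=496  1244^1543=187  1244^1544=1572  1244^1545=1907  1244^1546=1921
  1244^1547=770  1244^1548=648  1244^1549=1542  1244^1550=1721  1244^1551=1593
  1244^1552=1212  1244^1553=1738  1244^1554=48  1244^1555=1948  1244^1556=1350
  1244^1557=118  1244^1558=319  1244^1559=740  1244^1560=462  1244^1561=1214
  1244^1562=100  1244^1563=620  1244^1564=1781  1244^1565=1965
Found 1965 at exponent 1565.

1565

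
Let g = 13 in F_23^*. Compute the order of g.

11

The order of 13 must divide p − 1 = 22 = 2 · 11.
Divisors: 1, 2, 11, 22.
Check each in increasing order: 13^1 ≡ 13;  13^2 ≡ 8;  13^11 ≡ 1.
Smallest exponent giving 1 is 11.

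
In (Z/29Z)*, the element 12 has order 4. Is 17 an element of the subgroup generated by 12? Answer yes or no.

yes

⟨12⟩ has order 4; its elements mod 29 are {1, 12, 17, 28}.
17 is in this set.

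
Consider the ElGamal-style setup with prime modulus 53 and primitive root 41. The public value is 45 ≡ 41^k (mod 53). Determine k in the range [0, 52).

33

Baby-step giant-step with m = ceil(sqrt(52)) = 8.
Baby table (41^j mod 53 for j=0..7):
  0:1  1:41  2:38  3:21  4:13  5:3  6:17  7:8
Giant step factor: 41^(-8) ≡ 16 (mod 53).
Scan 45·16^i mod 53 for i = 0, 1, …:
  i=0: 45   i=1: 31   i=2: 19   i=3: 39
  i=4: 41
Match at i=4, j=1: k = 4·8 + 1 = 33.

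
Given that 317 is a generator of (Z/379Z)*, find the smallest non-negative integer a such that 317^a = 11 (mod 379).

Baby-step giant-step with m = ceil(sqrt(378)) = 20.
Baby table (317^j mod 379 for j=0..19):
  0:1  1:317  2:54  3:63  4:263  5:370  6:179  7:272
  8:191  9:286  10:81  11:284  12:205  13:176  14:79  15:29
  16:97  17:50  18:311  19:47
Giant step factor: 317^(-20) ≡ 106 (mod 379).
Scan 11·106^i mod 379 for i = 0, 1, …:
  i=0: 11   i=1: 29
Match at i=1, j=15: a = 1·20 + 15 = 35.

35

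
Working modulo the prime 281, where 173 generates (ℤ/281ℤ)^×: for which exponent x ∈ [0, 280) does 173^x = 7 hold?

Baby-step giant-step with m = ceil(sqrt(280)) = 17.
Baby table (173^j mod 281 for j=0..16):
  0:1  1:173  2:143  3:11  4:217  5:168  6:121  7:139
  8:162  9:207  10:124  11:96  12:29  13:240  14:213  15:38
  16:111
Giant step factor: 173^(-17) ≡ 71 (mod 281).
Scan 7·71^i mod 281 for i = 0, 1, …:
  i=0: 7   i=1: 216   i=2: 162
Match at i=2, j=8: x = 2·17 + 8 = 42.

42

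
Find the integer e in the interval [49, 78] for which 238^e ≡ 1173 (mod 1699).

61

Compute 238^49 mod 1699 = 14, then multiply by 238 repeatedly:
  238^49=14  238^50=1633  238^51=1282  238^52=995  238^53=649
  238^54=1552  238^55=693  238^56=131  238^57=596  238^58=831
  238^59=694  238^60=369  238^61=1173
Found 1173 at exponent 61.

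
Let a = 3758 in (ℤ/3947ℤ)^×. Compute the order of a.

3946

The order of 3758 must divide p − 1 = 3946 = 2 · 1973.
Divisors: 1, 2, 1973, 3946.
Check each in increasing order: 3758^1 ≡ 3758;  3758^2 ≡ 198;  3758^1973 ≡ 3946;  3758^3946 ≡ 1.
Smallest exponent giving 1 is 3946.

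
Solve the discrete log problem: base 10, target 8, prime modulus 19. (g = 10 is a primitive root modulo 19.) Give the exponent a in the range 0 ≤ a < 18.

Successive powers of 10 modulo 19:
  10^0=1  10^1=10  10^2=5  10^3=12  10^4=6  10^5=3
  10^6=11  10^7=15  10^8=17  10^9=18  10^10=9  10^11=14
  10^12=7  10^13=13  10^14=16  10^15=8
So 10^15 ≡ 8 (mod 19), giving a = 15.

15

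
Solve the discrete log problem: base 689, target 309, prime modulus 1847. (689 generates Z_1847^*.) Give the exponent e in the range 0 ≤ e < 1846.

610

Baby-step giant-step with m = ceil(sqrt(1846)) = 43.
Baby table (689^j mod 1847 for j=0..42):
  0:1  1:689  2:42  3:1233  4:1764  5:70  6:208  7:1093
  8:1348  9:1578  10:1206  11:1631  12:783  13:163  14:1487  15:1305
  16:1503  17:1247  18:328  19:658  20:847  21:1778  22:481  23:796
  24:1732  25:186  26:711  27:424  28:310  29:1185  30:91  31:1748
  32:128  33:1383  34:1682  35:829  36:458  37:1572  38:766  39:1379
  40:773  41:661  42:1067
Giant step factor: 689^(-43) ≡ 1685 (mod 1847).
Scan 309·1685^i mod 1847 for i = 0, 1, …:
  i=0: 309   i=1: 1658   i=2: 1066   i=3: 926
  i=4: 1442   i=5: 965   i=6: 665   i=7: 1243
  i=8: 1804   i=9: 1425     …   i=13: 1109
  i=14: 1348
Match at i=14, j=8: e = 14·43 + 8 = 610.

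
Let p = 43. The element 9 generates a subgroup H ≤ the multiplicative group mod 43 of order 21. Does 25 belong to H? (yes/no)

yes

⟨9⟩ has order 21; its elements mod 43 are {1, 4, 6, 9, 10, 11, 13, 14, 15, 16, 17, 21, 23, 24, 25, 31, 35, 36, 38, 40, 41}.
25 is in this set.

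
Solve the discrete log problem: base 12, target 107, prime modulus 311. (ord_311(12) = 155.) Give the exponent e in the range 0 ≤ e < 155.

118

Baby-step giant-step with m = ceil(sqrt(155)) = 13.
Baby table (12^j mod 311 for j=0..12):
  0:1  1:12  2:144  3:173  4:210  5:32  6:73  7:254
  8:249  9:189  10:91  11:159  12:42
Giant step factor: 12^(-13) ≡ 282 (mod 311).
Scan 107·282^i mod 311 for i = 0, 1, …:
  i=0: 107   i=1: 7   i=2: 108   i=3: 289
  i=4: 16   i=5: 158   i=6: 83   i=7: 81
  i=8: 139   i=9: 12
Match at i=9, j=1: e = 9·13 + 1 = 118.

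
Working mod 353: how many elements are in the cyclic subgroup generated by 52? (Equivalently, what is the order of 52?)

The order of 52 must divide p − 1 = 352 = 2^5 · 11.
Divisors: 1, 2, 4, 8, 11, 16, 22, 32, 44, 88, 176, 352.
Check each in increasing order: 52^1 ≡ 52;  52^2 ≡ 233;  52^4 ≡ 280;  52^8 ≡ 34;  52^11 ≡ 346;  52^16 ≡ 97;  52^22 ≡ 49;  52^32 ≡ 231;  52^44 ≡ 283;  52^88 ≡ 311;  52^176 ≡ 352;  52^352 ≡ 1.
Smallest exponent giving 1 is 352.

352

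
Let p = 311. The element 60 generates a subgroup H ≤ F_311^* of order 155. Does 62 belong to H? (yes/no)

no

62 ∈ ⟨60⟩ iff 62^155 ≡ 1 (mod 311), since |⟨60⟩| = 155.
62^155 mod 311 = 310.
Since 310 ≠ 1, 62 does not lie in the subgroup.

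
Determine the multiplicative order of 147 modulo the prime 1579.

1578

The order of 147 must divide p − 1 = 1578 = 2 · 3 · 263.
Divisors: 1, 2, 3, 6, 263, 526, 789, 1578.
Check each in increasing order: 147^1 ≡ 147;  147^2 ≡ 1082;  147^3 ≡ 1154;  147^6 ≡ 619;  147^263 ≡ 640;  147^526 ≡ 639;  147^789 ≡ 1578;  147^1578 ≡ 1.
Smallest exponent giving 1 is 1578.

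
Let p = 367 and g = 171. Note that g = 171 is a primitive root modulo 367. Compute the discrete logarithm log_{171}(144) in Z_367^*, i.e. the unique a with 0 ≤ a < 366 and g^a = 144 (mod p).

134

Baby-step giant-step with m = ceil(sqrt(366)) = 20.
Baby table (171^j mod 367 for j=0..19):
  0:1  1:171  2:248  3:203  4:215  5:65  6:105  7:339
  8:350  9:29  10:188  11:219  12:15  13:363  14:50  15:109
  16:289  17:241  18:107  19:314
Giant step factor: 171^(-20) ≡ 213 (mod 367).
Scan 144·213^i mod 367 for i = 0, 1, …:
  i=0: 144   i=1: 211   i=2: 169   i=3: 31
  i=4: 364   i=5: 95   i=6: 50
Match at i=6, j=14: a = 6·20 + 14 = 134.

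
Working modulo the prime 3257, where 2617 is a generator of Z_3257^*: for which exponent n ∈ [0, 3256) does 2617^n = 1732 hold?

Baby-step giant-step with m = ceil(sqrt(3256)) = 58.
Baby table (2617^j mod 3257 for j=0..57):
  0:1  1:2617  2:2475  3:2159  4:2465  5:2045  6:514  7:3254
  8:1920  9:2346  10:37  11:2376  12:379  13:1715  14:9  15:754
  16:2733  17:3146  18:2643  19:2120  20:1369  21:3230  22:995  23:1572
  24:333  25:1842  26:154  27:2407  28:81  29:272  30:1798  31:2258
  32:988  33:2795  34:2550  35:3014  36:2441  37:1120  38:2997  39:293
  40:1386  41:2121  42:729  43:2448  44:3154  45:780  46:2378  47:2356
  48:151  49:1070  50:2427  51:309  52:917  53:2637  54:2703  55:2804
  56:47  57:2490
Giant step factor: 2617^(-58) ≡ 3127 (mod 3257).
Scan 1732·3127^i mod 3257 for i = 0, 1, …:
  i=0: 1732   i=1: 2830   i=2: 141   i=3: 1212
  i=4: 2033   i=5: 2784   i=6: 2864   i=7: 2235
  i=8: 2580   i=9: 71     …   i=30: 934
  i=31: 2346
Match at i=31, j=9: n = 31·58 + 9 = 1807.

1807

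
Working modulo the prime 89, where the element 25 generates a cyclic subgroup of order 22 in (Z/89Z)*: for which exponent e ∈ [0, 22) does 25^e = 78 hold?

16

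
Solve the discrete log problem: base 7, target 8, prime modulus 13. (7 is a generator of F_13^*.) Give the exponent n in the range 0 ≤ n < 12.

9

Successive powers of 7 modulo 13:
  7^0=1  7^1=7  7^2=10  7^3=5  7^4=9  7^5=11
  7^6=12  7^7=6  7^8=3  7^9=8
So 7^9 ≡ 8 (mod 13), giving n = 9.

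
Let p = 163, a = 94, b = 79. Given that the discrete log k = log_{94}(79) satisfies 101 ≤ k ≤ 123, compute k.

Compute 94^101 mod 163 = 42, then multiply by 94 repeatedly:
  94^101=42  94^102=36  94^103=124  94^104=83  94^105=141
  94^106=51  94^107=67  94^108=104  94^109=159  94^110=113
  94^111=27  94^112=93  94^113=103  94^114=65  94^115=79
Found 79 at exponent 115.

115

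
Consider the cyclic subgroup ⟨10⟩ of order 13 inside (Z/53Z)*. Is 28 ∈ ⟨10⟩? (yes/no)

yes

⟨10⟩ has order 13; its elements mod 53 are {1, 10, 13, 15, 16, 24, 28, 36, 42, 44, 46, 47, 49}.
28 is in this set.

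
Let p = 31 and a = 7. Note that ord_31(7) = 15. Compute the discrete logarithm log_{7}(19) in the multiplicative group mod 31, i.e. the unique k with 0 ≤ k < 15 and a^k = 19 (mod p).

13

Successive powers of 7 modulo 31:
  7^0=1  7^1=7  7^2=18  7^3=2  7^4=14  7^5=5
  7^6=4  7^7=28  7^8=10  7^9=8  7^10=25  7^11=20
  7^12=16  7^13=19
So 7^13 ≡ 19 (mod 31), giving k = 13.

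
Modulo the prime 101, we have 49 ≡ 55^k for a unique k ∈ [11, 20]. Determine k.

14

Compute 55^11 mod 101 = 27, then multiply by 55 repeatedly:
  55^11=27  55^12=71  55^13=67  55^14=49
Found 49 at exponent 14.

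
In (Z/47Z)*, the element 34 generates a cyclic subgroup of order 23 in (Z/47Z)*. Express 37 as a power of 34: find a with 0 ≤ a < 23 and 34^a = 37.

8

Successive powers of 34 modulo 47:
  34^0=1  34^1=34  34^2=28  34^3=12  34^4=32  34^5=7
  34^6=3  34^7=8  34^8=37
So 34^8 ≡ 37 (mod 47), giving a = 8.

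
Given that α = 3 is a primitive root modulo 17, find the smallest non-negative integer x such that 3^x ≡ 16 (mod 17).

Successive powers of 3 modulo 17:
  3^0=1  3^1=3  3^2=9  3^3=10  3^4=13  3^5=5
  3^6=15  3^7=11  3^8=16
So 3^8 ≡ 16 (mod 17), giving x = 8.

8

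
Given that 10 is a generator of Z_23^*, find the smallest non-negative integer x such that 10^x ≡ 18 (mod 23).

Successive powers of 10 modulo 23:
  10^0=1  10^1=10  10^2=8  10^3=11  10^4=18
So 10^4 ≡ 18 (mod 23), giving x = 4.

4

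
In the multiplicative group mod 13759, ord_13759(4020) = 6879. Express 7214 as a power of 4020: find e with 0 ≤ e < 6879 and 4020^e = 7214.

6263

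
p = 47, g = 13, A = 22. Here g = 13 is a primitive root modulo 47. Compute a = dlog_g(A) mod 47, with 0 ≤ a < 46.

Baby-step giant-step with m = ceil(sqrt(46)) = 7.
Baby table (13^j mod 47 for j=0..6):
  0:1  1:13  2:28  3:35  4:32  5:40  6:3
Giant step factor: 13^(-7) ≡ 41 (mod 47).
Scan 22·41^i mod 47 for i = 0, 1, …:
  i=0: 22   i=1: 9   i=2: 40
Match at i=2, j=5: a = 2·7 + 5 = 19.

19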